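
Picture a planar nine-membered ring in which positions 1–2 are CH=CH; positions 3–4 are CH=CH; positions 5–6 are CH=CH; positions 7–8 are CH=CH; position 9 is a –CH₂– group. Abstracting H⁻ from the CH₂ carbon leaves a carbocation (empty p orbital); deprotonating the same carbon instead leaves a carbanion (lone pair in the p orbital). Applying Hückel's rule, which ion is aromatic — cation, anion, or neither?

In either ion the ring is fully conjugated: every atom, including the new sp² carbon, supplies a p orbital.
Cation: 4 × 2 + 0 = 8 π electrons → 4(2), antiaromatic.
Anion: 4 × 2 + 2 = 10 π electrons → 4(2)+2, aromatic.

The anion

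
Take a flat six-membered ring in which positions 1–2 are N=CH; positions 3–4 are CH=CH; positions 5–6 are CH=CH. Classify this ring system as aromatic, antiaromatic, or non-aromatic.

Every ring atom contributes a p orbital perpendicular to the ring (the double-bond atoms are sp², each contributing one p electron; each sp² =N– keeps its lone pair in-plane and puts one electron into the π system), so the π system is cyclic and fully conjugated.
Counting π electrons: 3 × 2 = 6 from the 3 double-bond units.
Since 6 = 4·1 + 2, the ring meets the 4n+2 criterion.

Aromatic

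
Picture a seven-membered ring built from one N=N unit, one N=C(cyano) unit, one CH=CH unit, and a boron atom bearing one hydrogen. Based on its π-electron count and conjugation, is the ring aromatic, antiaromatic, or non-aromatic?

Aromatic

Every ring atom contributes a p orbital perpendicular to the ring (each doubly-bonded ring atom is sp² with one p-orbital electron; each sp² =N– keeps its lone pair in-plane and puts one electron into the π system; the boron has an empty p orbital), so the π system is cyclic and fully conjugated.
π-electron count: 3 × 2 = 6 from the double-bond units + 0 from the BH atom = 6.
That gives a 4n+2 count (6, n = 1).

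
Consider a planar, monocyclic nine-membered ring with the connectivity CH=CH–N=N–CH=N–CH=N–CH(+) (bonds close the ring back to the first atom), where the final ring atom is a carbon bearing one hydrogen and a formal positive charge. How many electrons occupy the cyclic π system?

The p orbitals form a continuous loop: every atom in a ring double bond is sp² and brings one electron to the p orbital; each =N– nitrogen is pyridine-type (lone pair in the sp² plane, one electron in the p orbital); the carbocation has an empty p orbital. The ring is fully conjugated.
Adding the contributions, 4 × 2 = 8 from the double-bond units + 0 from the CH(+) atom = 8.

8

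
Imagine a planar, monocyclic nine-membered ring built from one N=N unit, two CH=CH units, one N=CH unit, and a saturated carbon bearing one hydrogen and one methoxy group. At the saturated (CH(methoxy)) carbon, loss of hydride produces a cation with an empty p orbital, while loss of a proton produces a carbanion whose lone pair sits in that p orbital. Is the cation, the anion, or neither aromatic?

The anion

Both ions have a continuous loop of p orbitals — each ring atom is sp².
Cation: 4 × 2 + 0 = 8 π electrons → 4(2), antiaromatic.
Anion: 4 × 2 + 2 = 10 π electrons → 4(2)+2, aromatic.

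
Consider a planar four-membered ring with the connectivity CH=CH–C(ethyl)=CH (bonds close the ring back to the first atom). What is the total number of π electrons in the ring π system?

4

Check conjugation: the double-bond atoms are sp², each contributing one p electron — every position has a p orbital, so the cyclic π system is continuous.
Adding the contributions, 2 × 2 = 4 from the 2 double-bond units.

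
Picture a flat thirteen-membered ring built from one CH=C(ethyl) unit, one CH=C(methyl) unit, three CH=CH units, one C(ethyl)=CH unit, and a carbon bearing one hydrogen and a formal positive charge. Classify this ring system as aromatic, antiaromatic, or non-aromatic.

The p orbitals form a continuous loop: every atom in a ring double bond is sp² and brings one electron to the p orbital; the carbocation has an empty p orbital. The ring is fully conjugated.
π-electron count: 6 × 2 = 12 from the double-bond units + 0 from the CH(+) atom = 12.
With 12 = 4·3 π electrons, Hückel's rule classifies the planar ring as antiaromatic.

Antiaromatic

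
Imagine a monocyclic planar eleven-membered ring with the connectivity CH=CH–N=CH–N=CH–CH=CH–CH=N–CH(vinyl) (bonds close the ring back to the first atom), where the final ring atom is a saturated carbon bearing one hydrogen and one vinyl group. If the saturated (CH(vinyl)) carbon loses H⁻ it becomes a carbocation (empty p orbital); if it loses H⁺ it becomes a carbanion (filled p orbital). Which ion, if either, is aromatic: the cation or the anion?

In either ion the ring is fully conjugated: every atom, including the new sp² carbon, supplies a p orbital.
Cation: 5 × 2 + 0 = 10 π electrons → 4(2)+2, aromatic.
Anion: 5 × 2 + 2 = 12 π electrons → 4(3), antiaromatic.

The cation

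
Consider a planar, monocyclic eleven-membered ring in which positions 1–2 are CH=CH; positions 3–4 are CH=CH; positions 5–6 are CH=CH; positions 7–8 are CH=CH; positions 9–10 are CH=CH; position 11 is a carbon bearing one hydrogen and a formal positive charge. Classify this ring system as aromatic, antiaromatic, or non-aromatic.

All ring atoms are sp² and supply a p orbital to the ring (every atom in a ring double bond is sp² and brings one electron to the p orbital; the carbocation has an empty p orbital); the conjugation is uninterrupted.
Adding the contributions, 5 × 2 = 10 from the double-bond units + 0 from the CH(+) atom = 10.
With 10 π electrons (n = 2), the Hückel 4n+2 condition holds.

Aromatic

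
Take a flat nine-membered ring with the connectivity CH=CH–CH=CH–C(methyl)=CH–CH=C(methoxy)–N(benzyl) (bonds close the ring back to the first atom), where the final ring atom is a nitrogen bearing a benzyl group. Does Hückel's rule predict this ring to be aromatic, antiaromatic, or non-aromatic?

Aromatic

All ring atoms are sp² and supply a p orbital to the ring (each doubly-bonded ring atom is sp² with one p-orbital electron; the pyrrole-type nitrogen donates its lone pair from the p orbital); the conjugation is uninterrupted.
Tallying contributions gives 4 × 2 = 8 from the double-bond units + 2 from the N(benzyl) atom = 10.
10 = 4(2) + 2, which satisfies Hückel's 4n+2 rule.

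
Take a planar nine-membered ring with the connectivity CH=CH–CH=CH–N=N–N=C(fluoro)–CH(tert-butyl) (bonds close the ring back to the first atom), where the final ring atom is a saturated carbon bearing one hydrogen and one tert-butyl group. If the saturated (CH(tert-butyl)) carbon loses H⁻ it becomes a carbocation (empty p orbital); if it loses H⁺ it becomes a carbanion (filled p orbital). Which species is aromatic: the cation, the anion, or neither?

The anion

Both ions have a continuous loop of p orbitals — each ring atom is sp².
Cation: 4 × 2 + 0 = 8 π electrons → 4(2), antiaromatic.
Anion: 4 × 2 + 2 = 10 π electrons → 4(2)+2, aromatic.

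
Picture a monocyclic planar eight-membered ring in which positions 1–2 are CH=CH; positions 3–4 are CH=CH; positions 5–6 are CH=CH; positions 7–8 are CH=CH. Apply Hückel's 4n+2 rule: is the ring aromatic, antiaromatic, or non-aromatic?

Check conjugation: each doubly-bonded ring atom is sp² with one p-orbital electron — every position has a p orbital, so the cyclic π system is continuous.
π-electron count: 4 × 2 = 8 from the 4 double-bond units.
With 8 = 4·2 π electrons, Hückel's rule classifies the planar ring as antiaromatic.

Antiaromatic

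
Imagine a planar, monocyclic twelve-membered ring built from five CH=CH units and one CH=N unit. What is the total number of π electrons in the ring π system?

12

Check conjugation: the double-bond atoms are sp², each contributing one p electron; each =N– nitrogen is pyridine-type (lone pair in the sp² plane, one electron in the p orbital) — every position has a p orbital, so the cyclic π system is continuous.
Counting π electrons: 6 × 2 = 12 from the 6 double-bond units.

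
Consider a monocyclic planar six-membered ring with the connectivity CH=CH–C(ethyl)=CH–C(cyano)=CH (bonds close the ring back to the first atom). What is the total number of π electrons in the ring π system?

6

Every ring atom contributes a p orbital perpendicular to the ring (the double-bond atoms are sp², each contributing one p electron), so the π system is cyclic and fully conjugated.
Counting π electrons: 3 × 2 = 6 from the 3 double-bond units.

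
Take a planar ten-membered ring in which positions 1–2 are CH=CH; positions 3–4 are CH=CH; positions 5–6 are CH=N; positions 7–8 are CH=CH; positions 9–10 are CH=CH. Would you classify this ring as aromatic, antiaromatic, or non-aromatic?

Check conjugation: the double-bond atoms are sp², each contributing one p electron; each sp² =N– keeps its lone pair in-plane and puts one electron into the π system — every position has a p orbital, so the cyclic π system is continuous.
π-electron count: 5 × 2 = 10 from the 5 double-bond units.
Since 10 = 4·2 + 2, the ring meets the 4n+2 criterion.

Aromatic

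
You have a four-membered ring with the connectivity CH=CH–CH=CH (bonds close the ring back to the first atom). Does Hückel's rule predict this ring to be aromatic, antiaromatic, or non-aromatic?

Check conjugation: each doubly-bonded ring atom is sp² with one p-orbital electron — every position has a p orbital, so the cyclic π system is continuous.
Counting π electrons: 2 × 2 = 4 from the 2 double-bond units.
A 4n π count (4, n = 1) in a planar conjugated ring means antiaromatic.
(The species described is cyclobutadiene.)

Antiaromatic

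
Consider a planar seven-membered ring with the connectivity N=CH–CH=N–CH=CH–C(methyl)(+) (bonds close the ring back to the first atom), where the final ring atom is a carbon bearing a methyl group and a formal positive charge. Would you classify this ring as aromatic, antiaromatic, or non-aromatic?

Aromatic

Check conjugation: the double-bond atoms are sp², each contributing one p electron; each sp² =N– keeps its lone pair in-plane and puts one electron into the π system; the carbocation has an empty p orbital — every position has a p orbital, so the cyclic π system is continuous.
Adding the contributions, 3 × 2 = 6 from the double-bond units + 0 from the C(methyl)(+) atom = 6.
That gives a 4n+2 count (6, n = 1).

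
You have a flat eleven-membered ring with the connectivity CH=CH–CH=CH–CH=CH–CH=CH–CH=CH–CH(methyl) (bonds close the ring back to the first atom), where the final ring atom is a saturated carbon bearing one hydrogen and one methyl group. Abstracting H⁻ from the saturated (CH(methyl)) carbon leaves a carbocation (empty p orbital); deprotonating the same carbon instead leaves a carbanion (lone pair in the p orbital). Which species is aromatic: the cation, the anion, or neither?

In either ion the ring is fully conjugated: every atom, including the new sp² carbon, supplies a p orbital.
Cation: 5 × 2 + 0 = 10 π electrons → 4(2)+2, aromatic.
Anion: 5 × 2 + 2 = 12 π electrons → 4(3), antiaromatic.

The cation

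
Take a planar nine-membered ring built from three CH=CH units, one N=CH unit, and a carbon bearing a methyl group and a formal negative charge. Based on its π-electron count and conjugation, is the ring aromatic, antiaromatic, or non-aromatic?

Aromatic

All ring atoms are sp² and supply a p orbital to the ring (each doubly-bonded ring atom is sp² with one p-orbital electron; the doubly-bonded nitrogens are pyridine-type — their lone pairs lie in the ring plane, leaving one electron in the p orbital; the carbanion's lone pair occupies the p orbital); the conjugation is uninterrupted.
Counting π electrons: 4 × 2 = 8 from the double-bond units + 2 from the C(methyl)(-) atom = 10.
With 10 π electrons (n = 2), the Hückel 4n+2 condition holds.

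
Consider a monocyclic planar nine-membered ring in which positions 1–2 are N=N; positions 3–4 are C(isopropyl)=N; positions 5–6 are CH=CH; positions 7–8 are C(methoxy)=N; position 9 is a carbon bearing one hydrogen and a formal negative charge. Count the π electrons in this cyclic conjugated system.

Check conjugation: the double-bond atoms are sp², each contributing one p electron; the doubly-bonded nitrogens are pyridine-type — their lone pairs lie in the ring plane, leaving one electron in the p orbital; the carbanion's lone pair occupies the p orbital — every position has a p orbital, so the cyclic π system is continuous.
π-electron count: 4 × 2 = 8 from the double-bond units + 2 from the CH(-) atom = 10.

10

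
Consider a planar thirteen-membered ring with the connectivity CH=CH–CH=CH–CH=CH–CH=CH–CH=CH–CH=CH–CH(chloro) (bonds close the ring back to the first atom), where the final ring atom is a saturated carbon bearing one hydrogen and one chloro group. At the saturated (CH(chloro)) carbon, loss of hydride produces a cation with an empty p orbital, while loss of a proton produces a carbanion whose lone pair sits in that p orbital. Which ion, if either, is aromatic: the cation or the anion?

The anion

Once that carbon is sp², every ring atom has a p orbital and both ions are fully conjugated.
Cation: 6 × 2 + 0 = 12 π electrons → 4(3), antiaromatic.
Anion: 6 × 2 + 2 = 14 π electrons → 4(3)+2, aromatic.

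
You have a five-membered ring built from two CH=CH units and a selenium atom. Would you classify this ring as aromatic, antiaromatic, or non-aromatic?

Aromatic

Check conjugation: the double-bond atoms are sp², each contributing one p electron; the selenium donates one lone pair from its p orbital — every position has a p orbital, so the cyclic π system is continuous.
Counting π electrons: 2 × 2 = 4 from the double-bond units + 2 from the Se atom = 6.
6 = 4(1) + 2, which satisfies Hückel's 4n+2 rule.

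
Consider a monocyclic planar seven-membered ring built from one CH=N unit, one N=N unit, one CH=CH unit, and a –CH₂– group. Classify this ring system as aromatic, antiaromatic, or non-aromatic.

Non-aromatic

At the CH2 position, the tetrahedral CH₂ carbon is sp³ and has no p orbital in the ring π system; the ring's p-orbital overlap is broken there.
Broken conjugation rules out both aromaticity and antiaromaticity.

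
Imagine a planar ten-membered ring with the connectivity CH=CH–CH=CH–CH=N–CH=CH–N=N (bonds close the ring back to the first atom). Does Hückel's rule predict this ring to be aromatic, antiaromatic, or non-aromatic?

Aromatic

Every ring atom contributes a p orbital perpendicular to the ring (each doubly-bonded ring atom is sp² with one p-orbital electron; the doubly-bonded nitrogens are pyridine-type — their lone pairs lie in the ring plane, leaving one electron in the p orbital), so the π system is cyclic and fully conjugated.
Tallying contributions gives 5 × 2 = 10 from the 5 double-bond units.
That gives a 4n+2 count (10, n = 2).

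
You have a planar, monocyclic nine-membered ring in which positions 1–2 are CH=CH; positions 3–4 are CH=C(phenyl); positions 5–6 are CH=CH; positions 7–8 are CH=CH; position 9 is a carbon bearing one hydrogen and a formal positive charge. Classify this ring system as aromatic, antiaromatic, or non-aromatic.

Every ring atom contributes a p orbital perpendicular to the ring (each doubly-bonded ring atom is sp² with one p-orbital electron; the carbocation has an empty p orbital), so the π system is cyclic and fully conjugated.
Adding the contributions, 4 × 2 = 8 from the double-bond units + 0 from the CH(+) atom = 8.
With 8 = 4·2 π electrons, Hückel's rule classifies the planar ring as antiaromatic.

Antiaromatic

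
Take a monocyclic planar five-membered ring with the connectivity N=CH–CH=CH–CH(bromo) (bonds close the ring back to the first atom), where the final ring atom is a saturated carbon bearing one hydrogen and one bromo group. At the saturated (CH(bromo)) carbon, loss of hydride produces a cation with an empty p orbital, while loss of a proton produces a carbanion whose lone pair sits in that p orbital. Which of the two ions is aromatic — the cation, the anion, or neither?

Both ions have a continuous loop of p orbitals — each ring atom is sp².
Cation: 2 × 2 + 0 = 4 π electrons → 4(1), antiaromatic.
Anion: 2 × 2 + 2 = 6 π electrons → 4(1)+2, aromatic.

The anion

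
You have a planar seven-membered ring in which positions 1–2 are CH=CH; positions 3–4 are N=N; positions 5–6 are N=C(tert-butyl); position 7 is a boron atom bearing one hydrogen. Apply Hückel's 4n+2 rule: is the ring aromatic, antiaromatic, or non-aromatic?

All ring atoms are sp² and supply a p orbital to the ring (every atom in a ring double bond is sp² and brings one electron to the p orbital; each sp² =N– keeps its lone pair in-plane and puts one electron into the π system; the boron has an empty p orbital); the conjugation is uninterrupted.
Adding the contributions, 3 × 2 = 6 from the double-bond units + 0 from the BH atom = 6.
With 6 π electrons (n = 1), the Hückel 4n+2 condition holds.

Aromatic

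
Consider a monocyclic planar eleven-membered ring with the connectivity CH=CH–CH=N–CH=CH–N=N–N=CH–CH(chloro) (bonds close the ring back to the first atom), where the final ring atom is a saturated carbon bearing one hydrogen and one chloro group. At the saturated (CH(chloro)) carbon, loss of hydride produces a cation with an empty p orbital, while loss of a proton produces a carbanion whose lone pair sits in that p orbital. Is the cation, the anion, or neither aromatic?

The cation

Once that carbon is sp², every ring atom has a p orbital and both ions are fully conjugated.
Cation: 5 × 2 + 0 = 10 π electrons → 4(2)+2, aromatic.
Anion: 5 × 2 + 2 = 12 π electrons → 4(3), antiaromatic.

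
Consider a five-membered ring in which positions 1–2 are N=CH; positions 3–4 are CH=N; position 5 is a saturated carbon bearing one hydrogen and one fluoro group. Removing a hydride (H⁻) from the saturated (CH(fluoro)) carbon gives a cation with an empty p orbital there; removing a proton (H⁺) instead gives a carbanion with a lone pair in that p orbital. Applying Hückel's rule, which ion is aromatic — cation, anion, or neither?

The anion

Both ions have a continuous loop of p orbitals — each ring atom is sp².
Cation: 2 × 2 + 0 = 4 π electrons → 4(1), antiaromatic.
Anion: 2 × 2 + 2 = 6 π electrons → 4(1)+2, aromatic.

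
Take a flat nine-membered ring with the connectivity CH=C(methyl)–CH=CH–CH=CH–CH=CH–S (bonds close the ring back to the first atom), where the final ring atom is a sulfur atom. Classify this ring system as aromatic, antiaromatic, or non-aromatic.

Every ring atom contributes a p orbital perpendicular to the ring (every atom in a ring double bond is sp² and brings one electron to the p orbital; the sulfur donates one lone pair from its p orbital), so the π system is cyclic and fully conjugated.
Tallying contributions gives 4 × 2 = 8 from the double-bond units + 2 from the S atom = 10.
10 = 4(2) + 2, which satisfies Hückel's 4n+2 rule.

Aromatic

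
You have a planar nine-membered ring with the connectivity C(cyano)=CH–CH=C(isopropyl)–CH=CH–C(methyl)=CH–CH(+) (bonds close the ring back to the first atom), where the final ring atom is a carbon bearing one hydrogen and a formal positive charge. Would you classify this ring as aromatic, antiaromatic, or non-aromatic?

The p orbitals form a continuous loop: each doubly-bonded ring atom is sp² with one p-orbital electron; the carbocation has an empty p orbital. The ring is fully conjugated.
Counting π electrons: 4 × 2 = 8 from the double-bond units + 0 from the CH(+) atom = 8.
8 is a 4n count (n = 2), so the planar conjugated ring is antiaromatic.

Antiaromatic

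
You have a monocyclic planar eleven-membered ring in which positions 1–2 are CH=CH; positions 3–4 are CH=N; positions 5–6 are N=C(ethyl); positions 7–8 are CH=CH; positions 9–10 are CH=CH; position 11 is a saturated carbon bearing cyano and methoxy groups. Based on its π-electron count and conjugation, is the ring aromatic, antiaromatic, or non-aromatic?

The C(cyano)(methoxy) carbon is saturated: that saturated carbon is sp³ and has no p orbital in the ring π system. Conjugation is not continuous around the ring.
Without a continuous loop of overlapping p orbitals the Hückel electron count never comes into play.

Non-aromatic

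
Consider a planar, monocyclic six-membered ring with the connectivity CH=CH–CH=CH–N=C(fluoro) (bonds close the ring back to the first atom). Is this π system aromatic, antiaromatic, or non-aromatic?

All ring atoms are sp² and supply a p orbital to the ring (every atom in a ring double bond is sp² and brings one electron to the p orbital; the doubly-bonded nitrogens are pyridine-type — their lone pairs lie in the ring plane, leaving one electron in the p orbital); the conjugation is uninterrupted.
Tallying contributions gives 3 × 2 = 6 from the 3 double-bond units.
6 = 4(1) + 2, which satisfies Hückel's 4n+2 rule.

Aromatic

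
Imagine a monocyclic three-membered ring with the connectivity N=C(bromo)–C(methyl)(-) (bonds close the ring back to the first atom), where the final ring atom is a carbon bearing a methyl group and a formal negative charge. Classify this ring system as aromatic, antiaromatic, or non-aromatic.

Every ring atom contributes a p orbital perpendicular to the ring (each doubly-bonded ring atom is sp² with one p-orbital electron; each sp² =N– keeps its lone pair in-plane and puts one electron into the π system; the carbanion's lone pair occupies the p orbital), so the π system is cyclic and fully conjugated.
Adding the contributions, 1 × 2 = 2 from the double-bond unit + 2 from the C(methyl)(-) atom = 4.
A 4n π count (4, n = 1) in a planar conjugated ring means antiaromatic.

Antiaromatic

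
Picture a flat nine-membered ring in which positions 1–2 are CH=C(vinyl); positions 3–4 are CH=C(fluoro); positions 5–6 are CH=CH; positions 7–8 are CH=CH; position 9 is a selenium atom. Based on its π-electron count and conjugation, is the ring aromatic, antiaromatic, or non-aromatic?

Aromatic

The p orbitals form a continuous loop: each doubly-bonded ring atom is sp² with one p-orbital electron; the selenium donates one lone pair from its p orbital. The ring is fully conjugated.
π-electron count: 4 × 2 = 8 from the double-bond units + 2 from the Se atom = 10.
That gives a 4n+2 count (10, n = 2).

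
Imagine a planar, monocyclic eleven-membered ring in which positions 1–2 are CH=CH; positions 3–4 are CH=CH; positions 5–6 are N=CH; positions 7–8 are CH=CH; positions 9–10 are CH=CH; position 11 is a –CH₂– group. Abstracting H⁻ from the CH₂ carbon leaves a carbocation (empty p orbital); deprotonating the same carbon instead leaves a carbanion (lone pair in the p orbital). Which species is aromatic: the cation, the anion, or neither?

The cation

Both ions have a continuous loop of p orbitals — each ring atom is sp².
Cation: 5 × 2 + 0 = 10 π electrons → 4(2)+2, aromatic.
Anion: 5 × 2 + 2 = 12 π electrons → 4(3), antiaromatic.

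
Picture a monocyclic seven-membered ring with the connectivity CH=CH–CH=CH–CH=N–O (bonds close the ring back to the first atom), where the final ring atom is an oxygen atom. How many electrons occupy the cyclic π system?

The p orbitals form a continuous loop: every atom in a ring double bond is sp² and brings one electron to the p orbital; the doubly-bonded nitrogens are pyridine-type — their lone pairs lie in the ring plane, leaving one electron in the p orbital; the oxygen donates one lone pair from its p orbital. The ring is fully conjugated.
Tallying contributions gives 3 × 2 = 6 from the double-bond units + 2 from the O atom = 8.

8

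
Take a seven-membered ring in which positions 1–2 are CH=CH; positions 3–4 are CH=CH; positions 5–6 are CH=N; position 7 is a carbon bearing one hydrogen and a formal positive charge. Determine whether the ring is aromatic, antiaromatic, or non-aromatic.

The p orbitals form a continuous loop: the double-bond atoms are sp², each contributing one p electron; the doubly-bonded nitrogens are pyridine-type — their lone pairs lie in the ring plane, leaving one electron in the p orbital; the carbocation has an empty p orbital. The ring is fully conjugated.
Counting π electrons: 3 × 2 = 6 from the double-bond units + 0 from the CH(+) atom = 6.
Since 6 = 4·1 + 2, the ring meets the 4n+2 criterion.

Aromatic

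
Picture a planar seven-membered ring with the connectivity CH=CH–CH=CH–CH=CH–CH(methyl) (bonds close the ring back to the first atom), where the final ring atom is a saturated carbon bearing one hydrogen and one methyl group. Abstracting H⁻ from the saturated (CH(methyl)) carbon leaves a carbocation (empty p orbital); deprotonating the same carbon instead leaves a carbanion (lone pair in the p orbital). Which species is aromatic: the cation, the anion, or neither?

The cation

In either ion the ring is fully conjugated: every atom, including the new sp² carbon, supplies a p orbital.
Cation: 3 × 2 + 0 = 6 π electrons → 4(1)+2, aromatic.
Anion: 3 × 2 + 2 = 8 π electrons → 4(2), antiaromatic.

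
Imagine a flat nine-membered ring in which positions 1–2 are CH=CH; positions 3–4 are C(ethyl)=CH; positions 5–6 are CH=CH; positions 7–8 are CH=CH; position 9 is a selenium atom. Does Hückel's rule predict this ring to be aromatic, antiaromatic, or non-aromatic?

Check conjugation: the double-bond atoms are sp², each contributing one p electron; the selenium donates one lone pair from its p orbital — every position has a p orbital, so the cyclic π system is continuous.
Counting π electrons: 4 × 2 = 8 from the double-bond units + 2 from the Se atom = 10.
10 = 4(2) + 2, which satisfies Hückel's 4n+2 rule.

Aromatic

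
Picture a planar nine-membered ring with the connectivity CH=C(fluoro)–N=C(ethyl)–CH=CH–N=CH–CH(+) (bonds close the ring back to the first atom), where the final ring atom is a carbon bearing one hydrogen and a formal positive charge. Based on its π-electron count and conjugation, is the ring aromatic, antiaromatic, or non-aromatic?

All ring atoms are sp² and supply a p orbital to the ring (every atom in a ring double bond is sp² and brings one electron to the p orbital; each =N– nitrogen is pyridine-type (lone pair in the sp² plane, one electron in the p orbital); the carbocation has an empty p orbital); the conjugation is uninterrupted.
Tallying contributions gives 4 × 2 = 8 from the double-bond units + 0 from the CH(+) atom = 8.
A 4n π count (8, n = 2) in a planar conjugated ring means antiaromatic.

Antiaromatic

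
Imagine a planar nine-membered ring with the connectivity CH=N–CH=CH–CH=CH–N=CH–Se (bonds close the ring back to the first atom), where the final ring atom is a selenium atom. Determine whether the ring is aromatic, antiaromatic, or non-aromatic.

Aromatic

The p orbitals form a continuous loop: each doubly-bonded ring atom is sp² with one p-orbital electron; the doubly-bonded nitrogens are pyridine-type — their lone pairs lie in the ring plane, leaving one electron in the p orbital; the selenium donates one lone pair from its p orbital. The ring is fully conjugated.
Adding the contributions, 4 × 2 = 8 from the double-bond units + 2 from the Se atom = 10.
That gives a 4n+2 count (10, n = 2).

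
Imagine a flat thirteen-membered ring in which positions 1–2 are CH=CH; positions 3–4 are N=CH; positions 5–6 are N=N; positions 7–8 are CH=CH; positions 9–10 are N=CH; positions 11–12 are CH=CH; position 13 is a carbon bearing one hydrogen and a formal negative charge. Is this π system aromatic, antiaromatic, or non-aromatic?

All ring atoms are sp² and supply a p orbital to the ring (each doubly-bonded ring atom is sp² with one p-orbital electron; each =N– nitrogen is pyridine-type (lone pair in the sp² plane, one electron in the p orbital); the carbanion's lone pair occupies the p orbital); the conjugation is uninterrupted.
Tallying contributions gives 6 × 2 = 12 from the double-bond units + 2 from the CH(-) atom = 14.
That gives a 4n+2 count (14, n = 3).

Aromatic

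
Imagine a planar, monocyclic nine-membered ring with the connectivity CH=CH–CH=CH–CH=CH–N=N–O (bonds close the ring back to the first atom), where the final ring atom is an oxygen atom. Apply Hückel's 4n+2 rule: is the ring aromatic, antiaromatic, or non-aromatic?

All ring atoms are sp² and supply a p orbital to the ring (the double-bond atoms are sp², each contributing one p electron; the doubly-bonded nitrogens are pyridine-type — their lone pairs lie in the ring plane, leaving one electron in the p orbital; the oxygen donates one lone pair from its p orbital); the conjugation is uninterrupted.
π-electron count: 4 × 2 = 8 from the double-bond units + 2 from the O atom = 10.
Since 10 = 4·2 + 2, the ring meets the 4n+2 criterion.

Aromatic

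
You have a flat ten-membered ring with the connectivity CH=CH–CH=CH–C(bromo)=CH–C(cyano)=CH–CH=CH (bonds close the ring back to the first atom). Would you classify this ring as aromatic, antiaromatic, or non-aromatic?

Aromatic

Check conjugation: every atom in a ring double bond is sp² and brings one electron to the p orbital — every position has a p orbital, so the cyclic π system is continuous.
π-electron count: 5 × 2 = 10 from the 5 double-bond units.
10 = 4(2) + 2, which satisfies Hückel's 4n+2 rule.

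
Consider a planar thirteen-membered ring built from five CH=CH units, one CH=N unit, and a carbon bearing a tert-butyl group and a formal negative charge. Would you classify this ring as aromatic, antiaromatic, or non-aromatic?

Aromatic

All ring atoms are sp² and supply a p orbital to the ring (each doubly-bonded ring atom is sp² with one p-orbital electron; each =N– nitrogen is pyridine-type (lone pair in the sp² plane, one electron in the p orbital); the carbanion's lone pair occupies the p orbital); the conjugation is uninterrupted.
π-electron count: 6 × 2 = 12 from the double-bond units + 2 from the C(tert-butyl)(-) atom = 14.
With 14 π electrons (n = 3), the Hückel 4n+2 condition holds.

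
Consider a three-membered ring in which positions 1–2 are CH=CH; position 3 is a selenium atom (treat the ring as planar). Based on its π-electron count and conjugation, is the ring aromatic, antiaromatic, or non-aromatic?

Antiaromatic

The p orbitals form a continuous loop: the double-bond atoms are sp², each contributing one p electron; the selenium donates one lone pair from its p orbital. The ring is fully conjugated.
Counting π electrons: 1 × 2 = 2 from the double-bond unit + 2 from the Se atom = 4.
With 4 = 4·1 π electrons, Hückel's rule classifies the planar ring as antiaromatic.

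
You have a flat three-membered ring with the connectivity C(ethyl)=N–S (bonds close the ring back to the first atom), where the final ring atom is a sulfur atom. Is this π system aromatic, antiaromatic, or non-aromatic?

Every ring atom contributes a p orbital perpendicular to the ring (each doubly-bonded ring atom is sp² with one p-orbital electron; the doubly-bonded nitrogens are pyridine-type — their lone pairs lie in the ring plane, leaving one electron in the p orbital; the sulfur donates one lone pair from its p orbital), so the π system is cyclic and fully conjugated.
Adding the contributions, 1 × 2 = 2 from the double-bond unit + 2 from the S atom = 4.
4 = 4(1); a planar, fully conjugated 4n system is antiaromatic.

Antiaromatic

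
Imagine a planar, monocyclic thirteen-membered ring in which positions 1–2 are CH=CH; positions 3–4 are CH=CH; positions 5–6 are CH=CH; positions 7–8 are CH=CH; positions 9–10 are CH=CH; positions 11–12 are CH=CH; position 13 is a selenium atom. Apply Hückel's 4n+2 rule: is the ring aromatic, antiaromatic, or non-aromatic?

Aromatic

All ring atoms are sp² and supply a p orbital to the ring (the double-bond atoms are sp², each contributing one p electron; the selenium donates one lone pair from its p orbital); the conjugation is uninterrupted.
Adding the contributions, 6 × 2 = 12 from the double-bond units + 2 from the Se atom = 14.
14 = 4(3) + 2, which satisfies Hückel's 4n+2 rule.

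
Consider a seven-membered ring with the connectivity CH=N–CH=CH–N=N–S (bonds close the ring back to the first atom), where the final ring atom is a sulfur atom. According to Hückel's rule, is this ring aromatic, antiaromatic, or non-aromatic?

Antiaromatic

All ring atoms are sp² and supply a p orbital to the ring (each doubly-bonded ring atom is sp² with one p-orbital electron; each sp² =N– keeps its lone pair in-plane and puts one electron into the π system; the sulfur donates one lone pair from its p orbital); the conjugation is uninterrupted.
π-electron count: 3 × 2 = 6 from the double-bond units + 2 from the S atom = 8.
With 8 = 4·2 π electrons, Hückel's rule classifies the planar ring as antiaromatic.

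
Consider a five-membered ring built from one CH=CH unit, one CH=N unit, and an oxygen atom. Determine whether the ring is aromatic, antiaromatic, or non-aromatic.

All ring atoms are sp² and supply a p orbital to the ring (each doubly-bonded ring atom is sp² with one p-orbital electron; the doubly-bonded nitrogens are pyridine-type — their lone pairs lie in the ring plane, leaving one electron in the p orbital; the oxygen donates one lone pair from its p orbital); the conjugation is uninterrupted.
Tallying contributions gives 2 × 2 = 4 from the double-bond units + 2 from the O atom = 6.
With 6 π electrons (n = 1), the Hückel 4n+2 condition holds.

Aromatic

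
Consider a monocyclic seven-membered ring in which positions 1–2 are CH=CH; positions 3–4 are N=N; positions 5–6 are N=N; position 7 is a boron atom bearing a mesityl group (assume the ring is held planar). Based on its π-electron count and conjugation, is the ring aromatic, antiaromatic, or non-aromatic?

Aromatic

Every ring atom contributes a p orbital perpendicular to the ring (every atom in a ring double bond is sp² and brings one electron to the p orbital; each sp² =N– keeps its lone pair in-plane and puts one electron into the π system; the boron has an empty p orbital), so the π system is cyclic and fully conjugated.
Tallying contributions gives 3 × 2 = 6 from the double-bond units + 0 from the B(mesityl) atom = 6.
That gives a 4n+2 count (6, n = 1).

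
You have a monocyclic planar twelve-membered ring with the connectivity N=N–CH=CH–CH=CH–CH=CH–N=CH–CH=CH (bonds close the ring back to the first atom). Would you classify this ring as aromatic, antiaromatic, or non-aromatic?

Every ring atom contributes a p orbital perpendicular to the ring (every atom in a ring double bond is sp² and brings one electron to the p orbital; each sp² =N– keeps its lone pair in-plane and puts one electron into the π system), so the π system is cyclic and fully conjugated.
π-electron count: 6 × 2 = 12 from the 6 double-bond units.
12 is a 4n count (n = 3), so the planar conjugated ring is antiaromatic.

Antiaromatic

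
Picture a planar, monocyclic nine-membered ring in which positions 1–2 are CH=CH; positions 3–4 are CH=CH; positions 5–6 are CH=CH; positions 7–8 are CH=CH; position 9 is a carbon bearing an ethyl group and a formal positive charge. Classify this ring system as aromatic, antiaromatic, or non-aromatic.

Check conjugation: every atom in a ring double bond is sp² and brings one electron to the p orbital; the carbocation has an empty p orbital — every position has a p orbital, so the cyclic π system is continuous.
Adding the contributions, 4 × 2 = 8 from the double-bond units + 0 from the C(ethyl)(+) atom = 8.
8 is a 4n count (n = 2), so the planar conjugated ring is antiaromatic.

Antiaromatic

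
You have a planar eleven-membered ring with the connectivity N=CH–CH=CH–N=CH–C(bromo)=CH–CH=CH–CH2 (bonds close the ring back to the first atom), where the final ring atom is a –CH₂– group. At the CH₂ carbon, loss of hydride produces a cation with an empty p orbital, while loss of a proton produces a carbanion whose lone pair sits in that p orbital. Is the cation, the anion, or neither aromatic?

In either ion the ring is fully conjugated: every atom, including the new sp² carbon, supplies a p orbital.
Cation: 5 × 2 + 0 = 10 π electrons → 4(2)+2, aromatic.
Anion: 5 × 2 + 2 = 12 π electrons → 4(3), antiaromatic.

The cation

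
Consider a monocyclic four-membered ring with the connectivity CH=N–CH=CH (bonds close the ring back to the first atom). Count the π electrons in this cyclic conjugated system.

Check conjugation: the double-bond atoms are sp², each contributing one p electron; each =N– nitrogen is pyridine-type (lone pair in the sp² plane, one electron in the p orbital) — every position has a p orbital, so the cyclic π system is continuous.
Tallying contributions gives 2 × 2 = 4 from the 2 double-bond units.

4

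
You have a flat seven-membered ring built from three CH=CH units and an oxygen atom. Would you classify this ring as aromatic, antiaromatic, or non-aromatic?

Every ring atom contributes a p orbital perpendicular to the ring (each doubly-bonded ring atom is sp² with one p-orbital electron; the oxygen donates one lone pair from its p orbital), so the π system is cyclic and fully conjugated.
π-electron count: 3 × 2 = 6 from the double-bond units + 2 from the O atom = 8.
With 8 = 4·2 π electrons, Hückel's rule classifies the planar ring as antiaromatic.

Antiaromatic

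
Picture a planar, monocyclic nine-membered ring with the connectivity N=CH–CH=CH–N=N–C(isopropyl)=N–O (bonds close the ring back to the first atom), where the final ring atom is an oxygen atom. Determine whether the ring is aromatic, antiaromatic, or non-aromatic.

Aromatic

The p orbitals form a continuous loop: the double-bond atoms are sp², each contributing one p electron; each sp² =N– keeps its lone pair in-plane and puts one electron into the π system; the oxygen donates one lone pair from its p orbital. The ring is fully conjugated.
π-electron count: 4 × 2 = 8 from the double-bond units + 2 from the O atom = 10.
Since 10 = 4·2 + 2, the ring meets the 4n+2 criterion.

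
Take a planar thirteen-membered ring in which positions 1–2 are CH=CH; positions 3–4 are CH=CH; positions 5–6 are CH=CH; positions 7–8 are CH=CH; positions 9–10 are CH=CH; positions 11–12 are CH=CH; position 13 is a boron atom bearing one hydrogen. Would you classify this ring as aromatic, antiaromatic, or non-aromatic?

Antiaromatic

Check conjugation: each doubly-bonded ring atom is sp² with one p-orbital electron; the boron has an empty p orbital — every position has a p orbital, so the cyclic π system is continuous.
π-electron count: 6 × 2 = 12 from the double-bond units + 0 from the BH atom = 12.
12 is a 4n count (n = 3), so the planar conjugated ring is antiaromatic.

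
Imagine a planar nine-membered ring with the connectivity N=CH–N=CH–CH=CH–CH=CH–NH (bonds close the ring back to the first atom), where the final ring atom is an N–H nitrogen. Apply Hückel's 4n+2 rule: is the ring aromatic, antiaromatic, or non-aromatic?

Every ring atom contributes a p orbital perpendicular to the ring (every atom in a ring double bond is sp² and brings one electron to the p orbital; each =N– nitrogen is pyridine-type (lone pair in the sp² plane, one electron in the p orbital); the pyrrole-type nitrogen donates its lone pair from the p orbital), so the π system is cyclic and fully conjugated.
Adding the contributions, 4 × 2 = 8 from the double-bond units + 2 from the NH atom = 10.
10 = 4(2) + 2, which satisfies Hückel's 4n+2 rule.

Aromatic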